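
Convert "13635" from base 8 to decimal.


Input: "13635" in base 8
Positional expansion:
  Digit '1' (value 1) x 8^4 = 4096
  Digit '3' (value 3) x 8^3 = 1536
  Digit '6' (value 6) x 8^2 = 384
  Digit '3' (value 3) x 8^1 = 24
  Digit '5' (value 5) x 8^0 = 5
Sum = 6045

6045


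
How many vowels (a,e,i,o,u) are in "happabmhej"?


Input: happabmhej
Checking each character:
  'h' at position 0: consonant
  'a' at position 1: vowel (running total: 1)
  'p' at position 2: consonant
  'p' at position 3: consonant
  'a' at position 4: vowel (running total: 2)
  'b' at position 5: consonant
  'm' at position 6: consonant
  'h' at position 7: consonant
  'e' at position 8: vowel (running total: 3)
  'j' at position 9: consonant
Total vowels: 3

3


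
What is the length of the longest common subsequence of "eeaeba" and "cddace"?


LCS of "eeaeba" and "cddace"
DP table:
           c    d    d    a    c    e
      0    0    0    0    0    0    0
  e   0    0    0    0    0    0    1
  e   0    0    0    0    0    0    1
  a   0    0    0    0    1    1    1
  e   0    0    0    0    1    1    2
  b   0    0    0    0    1    1    2
  a   0    0    0    0    1    1    2
LCS length = dp[6][6] = 2

2


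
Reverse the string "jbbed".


Input: jbbed
Reading characters right to left:
  Position 4: 'd'
  Position 3: 'e'
  Position 2: 'b'
  Position 1: 'b'
  Position 0: 'j'
Reversed: debbj

debbj


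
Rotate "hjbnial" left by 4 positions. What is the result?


Input: "hjbnial", rotate left by 4
First 4 characters: "hjbn"
Remaining characters: "ial"
Concatenate remaining + first: "ial" + "hjbn" = "ialhjbn"

ialhjbn


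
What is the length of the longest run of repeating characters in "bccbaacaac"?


Input: "bccbaacaac"
Scanning for longest run:
  Position 1 ('c'): new char, reset run to 1
  Position 2 ('c'): continues run of 'c', length=2
  Position 3 ('b'): new char, reset run to 1
  Position 4 ('a'): new char, reset run to 1
  Position 5 ('a'): continues run of 'a', length=2
  Position 6 ('c'): new char, reset run to 1
  Position 7 ('a'): new char, reset run to 1
  Position 8 ('a'): continues run of 'a', length=2
  Position 9 ('c'): new char, reset run to 1
Longest run: 'c' with length 2

2


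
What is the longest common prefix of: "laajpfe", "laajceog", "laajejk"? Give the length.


Words: laajpfe, laajceog, laajejk
  Position 0: all 'l' => match
  Position 1: all 'a' => match
  Position 2: all 'a' => match
  Position 3: all 'j' => match
  Position 4: ('p', 'c', 'e') => mismatch, stop
LCP = "laaj" (length 4)

4


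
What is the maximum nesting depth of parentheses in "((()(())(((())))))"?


Input: "((()(())(((())))))"
Tracking depth:
  Position 0 '(': depth becomes 1
  Position 1 '(': depth becomes 2
  Position 2 '(': depth becomes 3
  Position 3 ')': depth becomes 2
  Position 4 '(': depth becomes 3
  Position 5 '(': depth becomes 4
  Position 6 ')': depth becomes 3
  Position 7 ')': depth becomes 2
  Position 8 '(': depth becomes 3
  Position 9 '(': depth becomes 4
  Position 10 '(': depth becomes 5
  Position 11 '(': depth becomes 6
  Position 12 ')': depth becomes 5
  Position 13 ')': depth becomes 4
  Position 14 ')': depth becomes 3
  Position 15 ')': depth becomes 2
  Position 16 ')': depth becomes 1
  Position 17 ')': depth becomes 0
Maximum depth reached: 6

6


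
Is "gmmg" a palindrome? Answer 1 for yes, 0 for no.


Input: gmmg
Reversed: gmmg
  Compare pos 0 ('g') with pos 3 ('g'): match
  Compare pos 1 ('m') with pos 2 ('m'): match
Result: palindrome

1


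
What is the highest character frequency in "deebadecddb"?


Input: deebadecddb
Character counts:
  'a': 1
  'b': 2
  'c': 1
  'd': 4
  'e': 3
Maximum frequency: 4

4


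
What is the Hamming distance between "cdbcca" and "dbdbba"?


Comparing "cdbcca" and "dbdbba" position by position:
  Position 0: 'c' vs 'd' => differ
  Position 1: 'd' vs 'b' => differ
  Position 2: 'b' vs 'd' => differ
  Position 3: 'c' vs 'b' => differ
  Position 4: 'c' vs 'b' => differ
  Position 5: 'a' vs 'a' => same
Total differences (Hamming distance): 5

5


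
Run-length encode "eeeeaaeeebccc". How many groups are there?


Input: eeeeaaeeebccc
Scanning for consecutive runs:
  Group 1: 'e' x 4 (positions 0-3)
  Group 2: 'a' x 2 (positions 4-5)
  Group 3: 'e' x 3 (positions 6-8)
  Group 4: 'b' x 1 (positions 9-9)
  Group 5: 'c' x 3 (positions 10-12)
Total groups: 5

5


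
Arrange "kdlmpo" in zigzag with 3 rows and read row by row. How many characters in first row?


Zigzag "kdlmpo" into 3 rows:
Placing characters:
  'k' => row 0
  'd' => row 1
  'l' => row 2
  'm' => row 1
  'p' => row 0
  'o' => row 1
Rows:
  Row 0: "kp"
  Row 1: "dmo"
  Row 2: "l"
First row length: 2

2


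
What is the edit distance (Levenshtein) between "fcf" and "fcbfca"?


Computing edit distance: "fcf" -> "fcbfca"
DP table:
           f    c    b    f    c    a
      0    1    2    3    4    5    6
  f   1    0    1    2    3    4    5
  c   2    1    0    1    2    3    4
  f   3    2    1    1    1    2    3
Edit distance = dp[3][6] = 3

3


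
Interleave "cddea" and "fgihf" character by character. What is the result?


Interleaving "cddea" and "fgihf":
  Position 0: 'c' from first, 'f' from second => "cf"
  Position 1: 'd' from first, 'g' from second => "dg"
  Position 2: 'd' from first, 'i' from second => "di"
  Position 3: 'e' from first, 'h' from second => "eh"
  Position 4: 'a' from first, 'f' from second => "af"
Result: cfdgdiehaf

cfdgdiehaf


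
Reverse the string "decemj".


Input: decemj
Reading characters right to left:
  Position 5: 'j'
  Position 4: 'm'
  Position 3: 'e'
  Position 2: 'c'
  Position 1: 'e'
  Position 0: 'd'
Reversed: jmeced

jmeced


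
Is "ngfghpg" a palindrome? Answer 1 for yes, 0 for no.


Input: ngfghpg
Reversed: gphgfgn
  Compare pos 0 ('n') with pos 6 ('g'): MISMATCH
  Compare pos 1 ('g') with pos 5 ('p'): MISMATCH
  Compare pos 2 ('f') with pos 4 ('h'): MISMATCH
Result: not a palindrome

0


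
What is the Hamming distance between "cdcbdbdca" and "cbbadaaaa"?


Comparing "cdcbdbdca" and "cbbadaaaa" position by position:
  Position 0: 'c' vs 'c' => same
  Position 1: 'd' vs 'b' => differ
  Position 2: 'c' vs 'b' => differ
  Position 3: 'b' vs 'a' => differ
  Position 4: 'd' vs 'd' => same
  Position 5: 'b' vs 'a' => differ
  Position 6: 'd' vs 'a' => differ
  Position 7: 'c' vs 'a' => differ
  Position 8: 'a' vs 'a' => same
Total differences (Hamming distance): 6

6


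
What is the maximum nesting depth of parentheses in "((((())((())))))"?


Input: "((((())((())))))"
Tracking depth:
  Position 0 '(': depth becomes 1
  Position 1 '(': depth becomes 2
  Position 2 '(': depth becomes 3
  Position 3 '(': depth becomes 4
  Position 4 '(': depth becomes 5
  Position 5 ')': depth becomes 4
  Position 6 ')': depth becomes 3
  Position 7 '(': depth becomes 4
  Position 8 '(': depth becomes 5
  Position 9 '(': depth becomes 6
  Position 10 ')': depth becomes 5
  Position 11 ')': depth becomes 4
  Position 12 ')': depth becomes 3
  Position 13 ')': depth becomes 2
  Position 14 ')': depth becomes 1
  Position 15 ')': depth becomes 0
Maximum depth reached: 6

6


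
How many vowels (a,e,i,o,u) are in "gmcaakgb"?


Input: gmcaakgb
Checking each character:
  'g' at position 0: consonant
  'm' at position 1: consonant
  'c' at position 2: consonant
  'a' at position 3: vowel (running total: 1)
  'a' at position 4: vowel (running total: 2)
  'k' at position 5: consonant
  'g' at position 6: consonant
  'b' at position 7: consonant
Total vowels: 2

2


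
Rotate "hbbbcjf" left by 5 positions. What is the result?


Input: "hbbbcjf", rotate left by 5
First 5 characters: "hbbbc"
Remaining characters: "jf"
Concatenate remaining + first: "jf" + "hbbbc" = "jfhbbbc"

jfhbbbc


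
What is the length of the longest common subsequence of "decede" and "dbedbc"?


LCS of "decede" and "dbedbc"
DP table:
           d    b    e    d    b    c
      0    0    0    0    0    0    0
  d   0    1    1    1    1    1    1
  e   0    1    1    2    2    2    2
  c   0    1    1    2    2    2    3
  e   0    1    1    2    2    2    3
  d   0    1    1    2    3    3    3
  e   0    1    1    2    3    3    3
LCS length = dp[6][6] = 3

3


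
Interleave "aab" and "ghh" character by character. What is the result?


Interleaving "aab" and "ghh":
  Position 0: 'a' from first, 'g' from second => "ag"
  Position 1: 'a' from first, 'h' from second => "ah"
  Position 2: 'b' from first, 'h' from second => "bh"
Result: agahbh

agahbh


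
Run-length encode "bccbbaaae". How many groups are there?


Input: bccbbaaae
Scanning for consecutive runs:
  Group 1: 'b' x 1 (positions 0-0)
  Group 2: 'c' x 2 (positions 1-2)
  Group 3: 'b' x 2 (positions 3-4)
  Group 4: 'a' x 3 (positions 5-7)
  Group 5: 'e' x 1 (positions 8-8)
Total groups: 5

5


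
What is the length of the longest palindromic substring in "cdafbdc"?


Input: "cdafbdc"
Checking substrings for palindromes:
  No multi-char palindromic substrings found
Longest palindromic substring: "c" with length 1

1


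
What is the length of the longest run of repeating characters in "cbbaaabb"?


Input: "cbbaaabb"
Scanning for longest run:
  Position 1 ('b'): new char, reset run to 1
  Position 2 ('b'): continues run of 'b', length=2
  Position 3 ('a'): new char, reset run to 1
  Position 4 ('a'): continues run of 'a', length=2
  Position 5 ('a'): continues run of 'a', length=3
  Position 6 ('b'): new char, reset run to 1
  Position 7 ('b'): continues run of 'b', length=2
Longest run: 'a' with length 3

3


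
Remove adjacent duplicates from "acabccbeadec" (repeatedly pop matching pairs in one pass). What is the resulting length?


Input: acabccbeadec
Stack-based adjacent duplicate removal:
  Read 'a': push. Stack: a
  Read 'c': push. Stack: ac
  Read 'a': push. Stack: aca
  Read 'b': push. Stack: acab
  Read 'c': push. Stack: acabc
  Read 'c': matches stack top 'c' => pop. Stack: acab
  Read 'b': matches stack top 'b' => pop. Stack: aca
  Read 'e': push. Stack: acae
  Read 'a': push. Stack: acaea
  Read 'd': push. Stack: acaead
  Read 'e': push. Stack: acaeade
  Read 'c': push. Stack: acaeadec
Final stack: "acaeadec" (length 8)

8


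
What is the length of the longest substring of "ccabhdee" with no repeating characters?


Input: "ccabhdee"
Sliding window (track last position of each char):
  Position 0 ('c'): window [0,0] length 1 -- new best
  Position 1 ('c'): repeat (last at 0), move window start to 1
  Position 1 ('c'): window [1,1] length 1
  Position 2 ('a'): window [1,2] length 2 -- new best
  Position 3 ('b'): window [1,3] length 3 -- new best
  Position 4 ('h'): window [1,4] length 4 -- new best
  Position 5 ('d'): window [1,5] length 5 -- new best
  Position 6 ('e'): window [1,6] length 6 -- new best
  Position 7 ('e'): repeat (last at 6), move window start to 7
  Position 7 ('e'): window [7,7] length 1
Longest substring with no repeats: "cabhde" with length 6

6


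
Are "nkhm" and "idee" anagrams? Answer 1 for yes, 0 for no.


Strings: "nkhm", "idee"
Sorted first:  hkmn
Sorted second: deei
Differ at position 0: 'h' vs 'd' => not anagrams

0


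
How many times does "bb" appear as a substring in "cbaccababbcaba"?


Searching for "bb" in "cbaccababbcaba"
Scanning each position:
  Position 0: "cb" => no
  Position 1: "ba" => no
  Position 2: "ac" => no
  Position 3: "cc" => no
  Position 4: "ca" => no
  Position 5: "ab" => no
  Position 6: "ba" => no
  Position 7: "ab" => no
  Position 8: "bb" => MATCH
  Position 9: "bc" => no
  Position 10: "ca" => no
  Position 11: "ab" => no
  Position 12: "ba" => no
Total occurrences: 1

1


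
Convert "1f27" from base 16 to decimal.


Input: "1f27" in base 16
Positional expansion:
  Digit '1' (value 1) x 16^3 = 4096
  Digit 'f' (value 15) x 16^2 = 3840
  Digit '2' (value 2) x 16^1 = 32
  Digit '7' (value 7) x 16^0 = 7
Sum = 7975

7975


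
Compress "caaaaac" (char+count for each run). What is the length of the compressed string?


Input: caaaaac
Runs:
  'c' x 1 => "c1"
  'a' x 5 => "a5"
  'c' x 1 => "c1"
Compressed: "c1a5c1"
Compressed length: 6

6


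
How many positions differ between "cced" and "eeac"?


Comparing "cced" and "eeac" position by position:
  Position 0: 'c' vs 'e' => DIFFER
  Position 1: 'c' vs 'e' => DIFFER
  Position 2: 'e' vs 'a' => DIFFER
  Position 3: 'd' vs 'c' => DIFFER
Positions that differ: 4

4


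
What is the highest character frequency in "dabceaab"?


Input: dabceaab
Character counts:
  'a': 3
  'b': 2
  'c': 1
  'd': 1
  'e': 1
Maximum frequency: 3

3


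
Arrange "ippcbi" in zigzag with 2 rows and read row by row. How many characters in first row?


Zigzag "ippcbi" into 2 rows:
Placing characters:
  'i' => row 0
  'p' => row 1
  'p' => row 0
  'c' => row 1
  'b' => row 0
  'i' => row 1
Rows:
  Row 0: "ipb"
  Row 1: "pci"
First row length: 3

3


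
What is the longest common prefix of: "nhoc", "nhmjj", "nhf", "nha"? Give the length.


Words: nhoc, nhmjj, nhf, nha
  Position 0: all 'n' => match
  Position 1: all 'h' => match
  Position 2: ('o', 'm', 'f', 'a') => mismatch, stop
LCP = "nh" (length 2)

2


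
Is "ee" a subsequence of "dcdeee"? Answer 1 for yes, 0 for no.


Check if "ee" is a subsequence of "dcdeee"
Greedy scan:
  Position 0 ('d'): no match needed
  Position 1 ('c'): no match needed
  Position 2 ('d'): no match needed
  Position 3 ('e'): matches sub[0] = 'e'
  Position 4 ('e'): matches sub[1] = 'e'
  Position 5 ('e'): no match needed
All 2 characters matched => is a subsequence

1


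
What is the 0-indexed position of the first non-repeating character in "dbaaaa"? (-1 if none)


Input: dbaaaa
Character frequencies:
  'a': 4
  'b': 1
  'd': 1
Scanning left to right for freq == 1:
  Position 0 ('d'): unique! => answer = 0

0


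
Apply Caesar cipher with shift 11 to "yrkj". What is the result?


Caesar cipher: shift "yrkj" by 11
  'y' (pos 24) + 11 = pos 9 = 'j'
  'r' (pos 17) + 11 = pos 2 = 'c'
  'k' (pos 10) + 11 = pos 21 = 'v'
  'j' (pos 9) + 11 = pos 20 = 'u'
Result: jcvu

jcvu


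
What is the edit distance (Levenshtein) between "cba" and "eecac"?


Computing edit distance: "cba" -> "eecac"
DP table:
           e    e    c    a    c
      0    1    2    3    4    5
  c   1    1    2    2    3    4
  b   2    2    2    3    3    4
  a   3    3    3    3    3    4
Edit distance = dp[3][5] = 4

4


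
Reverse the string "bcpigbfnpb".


Input: bcpigbfnpb
Reading characters right to left:
  Position 9: 'b'
  Position 8: 'p'
  Position 7: 'n'
  Position 6: 'f'
  Position 5: 'b'
  Position 4: 'g'
  Position 3: 'i'
  Position 2: 'p'
  Position 1: 'c'
  Position 0: 'b'
Reversed: bpnfbgipcb

bpnfbgipcb


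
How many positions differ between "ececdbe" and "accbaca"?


Comparing "ececdbe" and "accbaca" position by position:
  Position 0: 'e' vs 'a' => DIFFER
  Position 1: 'c' vs 'c' => same
  Position 2: 'e' vs 'c' => DIFFER
  Position 3: 'c' vs 'b' => DIFFER
  Position 4: 'd' vs 'a' => DIFFER
  Position 5: 'b' vs 'c' => DIFFER
  Position 6: 'e' vs 'a' => DIFFER
Positions that differ: 6

6


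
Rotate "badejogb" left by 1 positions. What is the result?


Input: "badejogb", rotate left by 1
First 1 characters: "b"
Remaining characters: "adejogb"
Concatenate remaining + first: "adejogb" + "b" = "adejogbb"

adejogbb


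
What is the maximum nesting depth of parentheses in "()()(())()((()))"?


Input: "()()(())()((()))"
Tracking depth:
  Position 0 '(': depth becomes 1
  Position 1 ')': depth becomes 0
  Position 2 '(': depth becomes 1
  Position 3 ')': depth becomes 0
  Position 4 '(': depth becomes 1
  Position 5 '(': depth becomes 2
  Position 6 ')': depth becomes 1
  Position 7 ')': depth becomes 0
  Position 8 '(': depth becomes 1
  Position 9 ')': depth becomes 0
  Position 10 '(': depth becomes 1
  Position 11 '(': depth becomes 2
  Position 12 '(': depth becomes 3
  Position 13 ')': depth becomes 2
  Position 14 ')': depth becomes 1
  Position 15 ')': depth becomes 0
Maximum depth reached: 3

3


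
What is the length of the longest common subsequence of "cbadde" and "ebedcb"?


LCS of "cbadde" and "ebedcb"
DP table:
           e    b    e    d    c    b
      0    0    0    0    0    0    0
  c   0    0    0    0    0    1    1
  b   0    0    1    1    1    1    2
  a   0    0    1    1    1    1    2
  d   0    0    1    1    2    2    2
  d   0    0    1    1    2    2    2
  e   0    1    1    2    2    2    2
LCS length = dp[6][6] = 2

2


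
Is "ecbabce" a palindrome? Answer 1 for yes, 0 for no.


Input: ecbabce
Reversed: ecbabce
  Compare pos 0 ('e') with pos 6 ('e'): match
  Compare pos 1 ('c') with pos 5 ('c'): match
  Compare pos 2 ('b') with pos 4 ('b'): match
Result: palindrome

1


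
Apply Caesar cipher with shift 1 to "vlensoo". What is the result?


Caesar cipher: shift "vlensoo" by 1
  'v' (pos 21) + 1 = pos 22 = 'w'
  'l' (pos 11) + 1 = pos 12 = 'm'
  'e' (pos 4) + 1 = pos 5 = 'f'
  'n' (pos 13) + 1 = pos 14 = 'o'
  's' (pos 18) + 1 = pos 19 = 't'
  'o' (pos 14) + 1 = pos 15 = 'p'
  'o' (pos 14) + 1 = pos 15 = 'p'
Result: wmfotpp

wmfotpp


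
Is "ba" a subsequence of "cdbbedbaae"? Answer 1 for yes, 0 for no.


Check if "ba" is a subsequence of "cdbbedbaae"
Greedy scan:
  Position 0 ('c'): no match needed
  Position 1 ('d'): no match needed
  Position 2 ('b'): matches sub[0] = 'b'
  Position 3 ('b'): no match needed
  Position 4 ('e'): no match needed
  Position 5 ('d'): no match needed
  Position 6 ('b'): no match needed
  Position 7 ('a'): matches sub[1] = 'a'
  Position 8 ('a'): no match needed
  Position 9 ('e'): no match needed
All 2 characters matched => is a subsequence

1


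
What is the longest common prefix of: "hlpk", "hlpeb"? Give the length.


Words: hlpk, hlpeb
  Position 0: all 'h' => match
  Position 1: all 'l' => match
  Position 2: all 'p' => match
  Position 3: ('k', 'e') => mismatch, stop
LCP = "hlp" (length 3)

3


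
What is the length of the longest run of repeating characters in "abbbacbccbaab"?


Input: "abbbacbccbaab"
Scanning for longest run:
  Position 1 ('b'): new char, reset run to 1
  Position 2 ('b'): continues run of 'b', length=2
  Position 3 ('b'): continues run of 'b', length=3
  Position 4 ('a'): new char, reset run to 1
  Position 5 ('c'): new char, reset run to 1
  Position 6 ('b'): new char, reset run to 1
  Position 7 ('c'): new char, reset run to 1
  Position 8 ('c'): continues run of 'c', length=2
  Position 9 ('b'): new char, reset run to 1
  Position 10 ('a'): new char, reset run to 1
  Position 11 ('a'): continues run of 'a', length=2
  Position 12 ('b'): new char, reset run to 1
Longest run: 'b' with length 3

3


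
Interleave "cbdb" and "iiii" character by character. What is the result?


Interleaving "cbdb" and "iiii":
  Position 0: 'c' from first, 'i' from second => "ci"
  Position 1: 'b' from first, 'i' from second => "bi"
  Position 2: 'd' from first, 'i' from second => "di"
  Position 3: 'b' from first, 'i' from second => "bi"
Result: cibidibi

cibidibi


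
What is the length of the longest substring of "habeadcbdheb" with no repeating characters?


Input: "habeadcbdheb"
Sliding window (track last position of each char):
  Position 0 ('h'): window [0,0] length 1 -- new best
  Position 1 ('a'): window [0,1] length 2 -- new best
  Position 2 ('b'): window [0,2] length 3 -- new best
  Position 3 ('e'): window [0,3] length 4 -- new best
  Position 4 ('a'): repeat (last at 1), move window start to 2
  Position 4 ('a'): window [2,4] length 3
  Position 5 ('d'): window [2,5] length 4
  Position 6 ('c'): window [2,6] length 5 -- new best
  Position 7 ('b'): repeat (last at 2), move window start to 3
  Position 7 ('b'): window [3,7] length 5
  Position 8 ('d'): repeat (last at 5), move window start to 6
  Position 8 ('d'): window [6,8] length 3
  Position 9 ('h'): window [6,9] length 4
  Position 10 ('e'): window [6,10] length 5
  Position 11 ('b'): repeat (last at 7), move window start to 8
  Position 11 ('b'): window [8,11] length 4
Longest substring with no repeats: "beadc" with length 5

5


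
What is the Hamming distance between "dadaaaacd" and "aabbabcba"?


Comparing "dadaaaacd" and "aabbabcba" position by position:
  Position 0: 'd' vs 'a' => differ
  Position 1: 'a' vs 'a' => same
  Position 2: 'd' vs 'b' => differ
  Position 3: 'a' vs 'b' => differ
  Position 4: 'a' vs 'a' => same
  Position 5: 'a' vs 'b' => differ
  Position 6: 'a' vs 'c' => differ
  Position 7: 'c' vs 'b' => differ
  Position 8: 'd' vs 'a' => differ
Total differences (Hamming distance): 7

7


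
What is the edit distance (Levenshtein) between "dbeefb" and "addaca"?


Computing edit distance: "dbeefb" -> "addaca"
DP table:
           a    d    d    a    c    a
      0    1    2    3    4    5    6
  d   1    1    1    2    3    4    5
  b   2    2    2    2    3    4    5
  e   3    3    3    3    3    4    5
  e   4    4    4    4    4    4    5
  f   5    5    5    5    5    5    5
  b   6    6    6    6    6    6    6
Edit distance = dp[6][6] = 6

6


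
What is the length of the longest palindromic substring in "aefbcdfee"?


Input: "aefbcdfee"
Checking substrings for palindromes:
  [7:9] "ee" (len 2) => palindrome
Longest palindromic substring: "ee" with length 2

2


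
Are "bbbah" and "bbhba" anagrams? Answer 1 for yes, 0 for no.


Strings: "bbbah", "bbhba"
Sorted first:  abbbh
Sorted second: abbbh
Sorted forms match => anagrams

1


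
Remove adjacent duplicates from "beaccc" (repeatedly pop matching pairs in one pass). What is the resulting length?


Input: beaccc
Stack-based adjacent duplicate removal:
  Read 'b': push. Stack: b
  Read 'e': push. Stack: be
  Read 'a': push. Stack: bea
  Read 'c': push. Stack: beac
  Read 'c': matches stack top 'c' => pop. Stack: bea
  Read 'c': push. Stack: beac
Final stack: "beac" (length 4)

4


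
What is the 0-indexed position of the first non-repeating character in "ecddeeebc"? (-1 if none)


Input: ecddeeebc
Character frequencies:
  'b': 1
  'c': 2
  'd': 2
  'e': 4
Scanning left to right for freq == 1:
  Position 0 ('e'): freq=4, skip
  Position 1 ('c'): freq=2, skip
  Position 2 ('d'): freq=2, skip
  Position 3 ('d'): freq=2, skip
  Position 4 ('e'): freq=4, skip
  Position 5 ('e'): freq=4, skip
  Position 6 ('e'): freq=4, skip
  Position 7 ('b'): unique! => answer = 7

7


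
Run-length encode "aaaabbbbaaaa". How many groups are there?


Input: aaaabbbbaaaa
Scanning for consecutive runs:
  Group 1: 'a' x 4 (positions 0-3)
  Group 2: 'b' x 4 (positions 4-7)
  Group 3: 'a' x 4 (positions 8-11)
Total groups: 3

3


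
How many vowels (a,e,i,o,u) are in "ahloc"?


Input: ahloc
Checking each character:
  'a' at position 0: vowel (running total: 1)
  'h' at position 1: consonant
  'l' at position 2: consonant
  'o' at position 3: vowel (running total: 2)
  'c' at position 4: consonant
Total vowels: 2

2


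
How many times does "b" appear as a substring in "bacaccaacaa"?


Searching for "b" in "bacaccaacaa"
Scanning each position:
  Position 0: "b" => MATCH
  Position 1: "a" => no
  Position 2: "c" => no
  Position 3: "a" => no
  Position 4: "c" => no
  Position 5: "c" => no
  Position 6: "a" => no
  Position 7: "a" => no
  Position 8: "c" => no
  Position 9: "a" => no
  Position 10: "a" => no
Total occurrences: 1

1


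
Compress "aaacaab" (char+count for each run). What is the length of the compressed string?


Input: aaacaab
Runs:
  'a' x 3 => "a3"
  'c' x 1 => "c1"
  'a' x 2 => "a2"
  'b' x 1 => "b1"
Compressed: "a3c1a2b1"
Compressed length: 8

8


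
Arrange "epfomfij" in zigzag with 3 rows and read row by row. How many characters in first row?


Zigzag "epfomfij" into 3 rows:
Placing characters:
  'e' => row 0
  'p' => row 1
  'f' => row 2
  'o' => row 1
  'm' => row 0
  'f' => row 1
  'i' => row 2
  'j' => row 1
Rows:
  Row 0: "em"
  Row 1: "pofj"
  Row 2: "fi"
First row length: 2

2


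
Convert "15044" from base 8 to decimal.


Input: "15044" in base 8
Positional expansion:
  Digit '1' (value 1) x 8^4 = 4096
  Digit '5' (value 5) x 8^3 = 2560
  Digit '0' (value 0) x 8^2 = 0
  Digit '4' (value 4) x 8^1 = 32
  Digit '4' (value 4) x 8^0 = 4
Sum = 6692

6692


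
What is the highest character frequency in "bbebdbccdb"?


Input: bbebdbccdb
Character counts:
  'b': 5
  'c': 2
  'd': 2
  'e': 1
Maximum frequency: 5

5


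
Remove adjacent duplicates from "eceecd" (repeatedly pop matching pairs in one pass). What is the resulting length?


Input: eceecd
Stack-based adjacent duplicate removal:
  Read 'e': push. Stack: e
  Read 'c': push. Stack: ec
  Read 'e': push. Stack: ece
  Read 'e': matches stack top 'e' => pop. Stack: ec
  Read 'c': matches stack top 'c' => pop. Stack: e
  Read 'd': push. Stack: ed
Final stack: "ed" (length 2)

2


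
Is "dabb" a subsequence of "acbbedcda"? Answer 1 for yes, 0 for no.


Check if "dabb" is a subsequence of "acbbedcda"
Greedy scan:
  Position 0 ('a'): no match needed
  Position 1 ('c'): no match needed
  Position 2 ('b'): no match needed
  Position 3 ('b'): no match needed
  Position 4 ('e'): no match needed
  Position 5 ('d'): matches sub[0] = 'd'
  Position 6 ('c'): no match needed
  Position 7 ('d'): no match needed
  Position 8 ('a'): matches sub[1] = 'a'
Only matched 2/4 characters => not a subsequence

0


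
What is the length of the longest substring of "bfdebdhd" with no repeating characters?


Input: "bfdebdhd"
Sliding window (track last position of each char):
  Position 0 ('b'): window [0,0] length 1 -- new best
  Position 1 ('f'): window [0,1] length 2 -- new best
  Position 2 ('d'): window [0,2] length 3 -- new best
  Position 3 ('e'): window [0,3] length 4 -- new best
  Position 4 ('b'): repeat (last at 0), move window start to 1
  Position 4 ('b'): window [1,4] length 4
  Position 5 ('d'): repeat (last at 2), move window start to 3
  Position 5 ('d'): window [3,5] length 3
  Position 6 ('h'): window [3,6] length 4
  Position 7 ('d'): repeat (last at 5), move window start to 6
  Position 7 ('d'): window [6,7] length 2
Longest substring with no repeats: "bfde" with length 4

4


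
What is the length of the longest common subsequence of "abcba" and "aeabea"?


LCS of "abcba" and "aeabea"
DP table:
           a    e    a    b    e    a
      0    0    0    0    0    0    0
  a   0    1    1    1    1    1    1
  b   0    1    1    1    2    2    2
  c   0    1    1    1    2    2    2
  b   0    1    1    1    2    2    2
  a   0    1    1    2    2    2    3
LCS length = dp[5][6] = 3

3


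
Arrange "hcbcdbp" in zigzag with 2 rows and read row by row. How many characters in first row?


Zigzag "hcbcdbp" into 2 rows:
Placing characters:
  'h' => row 0
  'c' => row 1
  'b' => row 0
  'c' => row 1
  'd' => row 0
  'b' => row 1
  'p' => row 0
Rows:
  Row 0: "hbdp"
  Row 1: "ccb"
First row length: 4

4


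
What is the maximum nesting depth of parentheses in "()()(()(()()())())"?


Input: "()()(()(()()())())"
Tracking depth:
  Position 0 '(': depth becomes 1
  Position 1 ')': depth becomes 0
  Position 2 '(': depth becomes 1
  Position 3 ')': depth becomes 0
  Position 4 '(': depth becomes 1
  Position 5 '(': depth becomes 2
  Position 6 ')': depth becomes 1
  Position 7 '(': depth becomes 2
  Position 8 '(': depth becomes 3
  Position 9 ')': depth becomes 2
  Position 10 '(': depth becomes 3
  Position 11 ')': depth becomes 2
  Position 12 '(': depth becomes 3
  Position 13 ')': depth becomes 2
  Position 14 ')': depth becomes 1
  Position 15 '(': depth becomes 2
  Position 16 ')': depth becomes 1
  Position 17 ')': depth becomes 0
Maximum depth reached: 3

3


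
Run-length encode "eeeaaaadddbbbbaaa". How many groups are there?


Input: eeeaaaadddbbbbaaa
Scanning for consecutive runs:
  Group 1: 'e' x 3 (positions 0-2)
  Group 2: 'a' x 4 (positions 3-6)
  Group 3: 'd' x 3 (positions 7-9)
  Group 4: 'b' x 4 (positions 10-13)
  Group 5: 'a' x 3 (positions 14-16)
Total groups: 5

5


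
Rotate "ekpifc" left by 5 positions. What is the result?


Input: "ekpifc", rotate left by 5
First 5 characters: "ekpif"
Remaining characters: "c"
Concatenate remaining + first: "c" + "ekpif" = "cekpif"

cekpif


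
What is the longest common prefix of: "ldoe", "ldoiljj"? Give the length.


Words: ldoe, ldoiljj
  Position 0: all 'l' => match
  Position 1: all 'd' => match
  Position 2: all 'o' => match
  Position 3: ('e', 'i') => mismatch, stop
LCP = "ldo" (length 3)

3


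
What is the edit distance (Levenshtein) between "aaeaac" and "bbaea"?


Computing edit distance: "aaeaac" -> "bbaea"
DP table:
           b    b    a    e    a
      0    1    2    3    4    5
  a   1    1    2    2    3    4
  a   2    2    2    2    3    3
  e   3    3    3    3    2    3
  a   4    4    4    3    3    2
  a   5    5    5    4    4    3
  c   6    6    6    5    5    4
Edit distance = dp[6][5] = 4

4


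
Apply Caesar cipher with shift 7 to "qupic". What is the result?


Caesar cipher: shift "qupic" by 7
  'q' (pos 16) + 7 = pos 23 = 'x'
  'u' (pos 20) + 7 = pos 1 = 'b'
  'p' (pos 15) + 7 = pos 22 = 'w'
  'i' (pos 8) + 7 = pos 15 = 'p'
  'c' (pos 2) + 7 = pos 9 = 'j'
Result: xbwpj

xbwpj


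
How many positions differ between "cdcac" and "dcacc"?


Comparing "cdcac" and "dcacc" position by position:
  Position 0: 'c' vs 'd' => DIFFER
  Position 1: 'd' vs 'c' => DIFFER
  Position 2: 'c' vs 'a' => DIFFER
  Position 3: 'a' vs 'c' => DIFFER
  Position 4: 'c' vs 'c' => same
Positions that differ: 4

4


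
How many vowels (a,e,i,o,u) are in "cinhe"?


Input: cinhe
Checking each character:
  'c' at position 0: consonant
  'i' at position 1: vowel (running total: 1)
  'n' at position 2: consonant
  'h' at position 3: consonant
  'e' at position 4: vowel (running total: 2)
Total vowels: 2

2


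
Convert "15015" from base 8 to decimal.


Input: "15015" in base 8
Positional expansion:
  Digit '1' (value 1) x 8^4 = 4096
  Digit '5' (value 5) x 8^3 = 2560
  Digit '0' (value 0) x 8^2 = 0
  Digit '1' (value 1) x 8^1 = 8
  Digit '5' (value 5) x 8^0 = 5
Sum = 6669

6669


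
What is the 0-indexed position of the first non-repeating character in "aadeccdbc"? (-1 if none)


Input: aadeccdbc
Character frequencies:
  'a': 2
  'b': 1
  'c': 3
  'd': 2
  'e': 1
Scanning left to right for freq == 1:
  Position 0 ('a'): freq=2, skip
  Position 1 ('a'): freq=2, skip
  Position 2 ('d'): freq=2, skip
  Position 3 ('e'): unique! => answer = 3

3


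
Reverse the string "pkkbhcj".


Input: pkkbhcj
Reading characters right to left:
  Position 6: 'j'
  Position 5: 'c'
  Position 4: 'h'
  Position 3: 'b'
  Position 2: 'k'
  Position 1: 'k'
  Position 0: 'p'
Reversed: jchbkkp

jchbkkp


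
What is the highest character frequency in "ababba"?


Input: ababba
Character counts:
  'a': 3
  'b': 3
Maximum frequency: 3

3


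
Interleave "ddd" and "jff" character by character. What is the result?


Interleaving "ddd" and "jff":
  Position 0: 'd' from first, 'j' from second => "dj"
  Position 1: 'd' from first, 'f' from second => "df"
  Position 2: 'd' from first, 'f' from second => "df"
Result: djdfdf

djdfdf


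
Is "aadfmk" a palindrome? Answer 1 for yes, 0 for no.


Input: aadfmk
Reversed: kmfdaa
  Compare pos 0 ('a') with pos 5 ('k'): MISMATCH
  Compare pos 1 ('a') with pos 4 ('m'): MISMATCH
  Compare pos 2 ('d') with pos 3 ('f'): MISMATCH
Result: not a palindrome

0


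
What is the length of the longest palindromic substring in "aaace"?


Input: "aaace"
Checking substrings for palindromes:
  [0:3] "aaa" (len 3) => palindrome
  [0:2] "aa" (len 2) => palindrome
  [1:3] "aa" (len 2) => palindrome
Longest palindromic substring: "aaa" with length 3

3


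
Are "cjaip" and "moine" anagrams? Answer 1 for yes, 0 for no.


Strings: "cjaip", "moine"
Sorted first:  acijp
Sorted second: eimno
Differ at position 0: 'a' vs 'e' => not anagrams

0


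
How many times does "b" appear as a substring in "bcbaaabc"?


Searching for "b" in "bcbaaabc"
Scanning each position:
  Position 0: "b" => MATCH
  Position 1: "c" => no
  Position 2: "b" => MATCH
  Position 3: "a" => no
  Position 4: "a" => no
  Position 5: "a" => no
  Position 6: "b" => MATCH
  Position 7: "c" => no
Total occurrences: 3

3


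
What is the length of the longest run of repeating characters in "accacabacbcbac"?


Input: "accacabacbcbac"
Scanning for longest run:
  Position 1 ('c'): new char, reset run to 1
  Position 2 ('c'): continues run of 'c', length=2
  Position 3 ('a'): new char, reset run to 1
  Position 4 ('c'): new char, reset run to 1
  Position 5 ('a'): new char, reset run to 1
  Position 6 ('b'): new char, reset run to 1
  Position 7 ('a'): new char, reset run to 1
  Position 8 ('c'): new char, reset run to 1
  Position 9 ('b'): new char, reset run to 1
  Position 10 ('c'): new char, reset run to 1
  Position 11 ('b'): new char, reset run to 1
  Position 12 ('a'): new char, reset run to 1
  Position 13 ('c'): new char, reset run to 1
Longest run: 'c' with length 2

2


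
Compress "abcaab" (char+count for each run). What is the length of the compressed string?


Input: abcaab
Runs:
  'a' x 1 => "a1"
  'b' x 1 => "b1"
  'c' x 1 => "c1"
  'a' x 2 => "a2"
  'b' x 1 => "b1"
Compressed: "a1b1c1a2b1"
Compressed length: 10

10


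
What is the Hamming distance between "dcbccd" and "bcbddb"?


Comparing "dcbccd" and "bcbddb" position by position:
  Position 0: 'd' vs 'b' => differ
  Position 1: 'c' vs 'c' => same
  Position 2: 'b' vs 'b' => same
  Position 3: 'c' vs 'd' => differ
  Position 4: 'c' vs 'd' => differ
  Position 5: 'd' vs 'b' => differ
Total differences (Hamming distance): 4

4


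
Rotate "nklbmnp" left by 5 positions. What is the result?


Input: "nklbmnp", rotate left by 5
First 5 characters: "nklbm"
Remaining characters: "np"
Concatenate remaining + first: "np" + "nklbm" = "npnklbm"

npnklbm


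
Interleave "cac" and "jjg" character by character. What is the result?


Interleaving "cac" and "jjg":
  Position 0: 'c' from first, 'j' from second => "cj"
  Position 1: 'a' from first, 'j' from second => "aj"
  Position 2: 'c' from first, 'g' from second => "cg"
Result: cjajcg

cjajcg


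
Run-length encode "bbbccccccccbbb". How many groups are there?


Input: bbbccccccccbbb
Scanning for consecutive runs:
  Group 1: 'b' x 3 (positions 0-2)
  Group 2: 'c' x 8 (positions 3-10)
  Group 3: 'b' x 3 (positions 11-13)
Total groups: 3

3


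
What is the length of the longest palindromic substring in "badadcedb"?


Input: "badadcedb"
Checking substrings for palindromes:
  [1:4] "ada" (len 3) => palindrome
  [2:5] "dad" (len 3) => palindrome
Longest palindromic substring: "ada" with length 3

3


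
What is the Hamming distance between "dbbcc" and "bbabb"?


Comparing "dbbcc" and "bbabb" position by position:
  Position 0: 'd' vs 'b' => differ
  Position 1: 'b' vs 'b' => same
  Position 2: 'b' vs 'a' => differ
  Position 3: 'c' vs 'b' => differ
  Position 4: 'c' vs 'b' => differ
Total differences (Hamming distance): 4

4


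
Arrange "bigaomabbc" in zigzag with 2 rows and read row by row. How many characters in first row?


Zigzag "bigaomabbc" into 2 rows:
Placing characters:
  'b' => row 0
  'i' => row 1
  'g' => row 0
  'a' => row 1
  'o' => row 0
  'm' => row 1
  'a' => row 0
  'b' => row 1
  'b' => row 0
  'c' => row 1
Rows:
  Row 0: "bgoab"
  Row 1: "iambc"
First row length: 5

5


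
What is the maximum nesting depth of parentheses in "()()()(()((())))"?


Input: "()()()(()((())))"
Tracking depth:
  Position 0 '(': depth becomes 1
  Position 1 ')': depth becomes 0
  Position 2 '(': depth becomes 1
  Position 3 ')': depth becomes 0
  Position 4 '(': depth becomes 1
  Position 5 ')': depth becomes 0
  Position 6 '(': depth becomes 1
  Position 7 '(': depth becomes 2
  Position 8 ')': depth becomes 1
  Position 9 '(': depth becomes 2
  Position 10 '(': depth becomes 3
  Position 11 '(': depth becomes 4
  Position 12 ')': depth becomes 3
  Position 13 ')': depth becomes 2
  Position 14 ')': depth becomes 1
  Position 15 ')': depth becomes 0
Maximum depth reached: 4

4


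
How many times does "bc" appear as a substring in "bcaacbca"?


Searching for "bc" in "bcaacbca"
Scanning each position:
  Position 0: "bc" => MATCH
  Position 1: "ca" => no
  Position 2: "aa" => no
  Position 3: "ac" => no
  Position 4: "cb" => no
  Position 5: "bc" => MATCH
  Position 6: "ca" => no
Total occurrences: 2

2


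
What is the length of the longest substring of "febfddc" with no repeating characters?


Input: "febfddc"
Sliding window (track last position of each char):
  Position 0 ('f'): window [0,0] length 1 -- new best
  Position 1 ('e'): window [0,1] length 2 -- new best
  Position 2 ('b'): window [0,2] length 3 -- new best
  Position 3 ('f'): repeat (last at 0), move window start to 1
  Position 3 ('f'): window [1,3] length 3
  Position 4 ('d'): window [1,4] length 4 -- new best
  Position 5 ('d'): repeat (last at 4), move window start to 5
  Position 5 ('d'): window [5,5] length 1
  Position 6 ('c'): window [5,6] length 2
Longest substring with no repeats: "ebfd" with length 4

4


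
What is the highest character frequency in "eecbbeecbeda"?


Input: eecbbeecbeda
Character counts:
  'a': 1
  'b': 3
  'c': 2
  'd': 1
  'e': 5
Maximum frequency: 5

5


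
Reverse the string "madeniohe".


Input: madeniohe
Reading characters right to left:
  Position 8: 'e'
  Position 7: 'h'
  Position 6: 'o'
  Position 5: 'i'
  Position 4: 'n'
  Position 3: 'e'
  Position 2: 'd'
  Position 1: 'a'
  Position 0: 'm'
Reversed: ehoinedam

ehoinedam


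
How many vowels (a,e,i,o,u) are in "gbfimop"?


Input: gbfimop
Checking each character:
  'g' at position 0: consonant
  'b' at position 1: consonant
  'f' at position 2: consonant
  'i' at position 3: vowel (running total: 1)
  'm' at position 4: consonant
  'o' at position 5: vowel (running total: 2)
  'p' at position 6: consonant
Total vowels: 2

2


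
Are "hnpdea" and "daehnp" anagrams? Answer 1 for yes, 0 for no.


Strings: "hnpdea", "daehnp"
Sorted first:  adehnp
Sorted second: adehnp
Sorted forms match => anagrams

1


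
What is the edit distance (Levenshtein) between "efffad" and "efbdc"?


Computing edit distance: "efffad" -> "efbdc"
DP table:
           e    f    b    d    c
      0    1    2    3    4    5
  e   1    0    1    2    3    4
  f   2    1    0    1    2    3
  f   3    2    1    1    2    3
  f   4    3    2    2    2    3
  a   5    4    3    3    3    3
  d   6    5    4    4    3    4
Edit distance = dp[6][5] = 4

4


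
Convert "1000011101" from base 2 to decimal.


Input: "1000011101" in base 2
Positional expansion:
  Digit '1' (value 1) x 2^9 = 512
  Digit '0' (value 0) x 2^8 = 0
  Digit '0' (value 0) x 2^7 = 0
  Digit '0' (value 0) x 2^6 = 0
  Digit '0' (value 0) x 2^5 = 0
  Digit '1' (value 1) x 2^4 = 16
  Digit '1' (value 1) x 2^3 = 8
  Digit '1' (value 1) x 2^2 = 4
  Digit '0' (value 0) x 2^1 = 0
  Digit '1' (value 1) x 2^0 = 1
Sum = 541

541


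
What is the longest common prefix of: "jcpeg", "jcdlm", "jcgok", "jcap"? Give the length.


Words: jcpeg, jcdlm, jcgok, jcap
  Position 0: all 'j' => match
  Position 1: all 'c' => match
  Position 2: ('p', 'd', 'g', 'a') => mismatch, stop
LCP = "jc" (length 2)

2


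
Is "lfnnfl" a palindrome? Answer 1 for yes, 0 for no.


Input: lfnnfl
Reversed: lfnnfl
  Compare pos 0 ('l') with pos 5 ('l'): match
  Compare pos 1 ('f') with pos 4 ('f'): match
  Compare pos 2 ('n') with pos 3 ('n'): match
Result: palindrome

1


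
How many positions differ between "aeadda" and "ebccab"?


Comparing "aeadda" and "ebccab" position by position:
  Position 0: 'a' vs 'e' => DIFFER
  Position 1: 'e' vs 'b' => DIFFER
  Position 2: 'a' vs 'c' => DIFFER
  Position 3: 'd' vs 'c' => DIFFER
  Position 4: 'd' vs 'a' => DIFFER
  Position 5: 'a' vs 'b' => DIFFER
Positions that differ: 6

6
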